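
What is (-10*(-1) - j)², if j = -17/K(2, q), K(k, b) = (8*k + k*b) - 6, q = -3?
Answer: 3249/16 ≈ 203.06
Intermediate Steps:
K(k, b) = -6 + 8*k + b*k (K(k, b) = (8*k + b*k) - 6 = -6 + 8*k + b*k)
j = -17/4 (j = -17/(-6 + 8*2 - 3*2) = -17/(-6 + 16 - 6) = -17/4 ≈ -4.2500)
(-10*(-1) - j)² = (-10*(-1) - 1*(-17/4))² = (10 + 17/4)² = (57/4)² = 3249/16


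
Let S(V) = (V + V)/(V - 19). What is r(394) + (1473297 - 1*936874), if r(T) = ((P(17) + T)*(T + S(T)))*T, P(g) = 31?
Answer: 1002953869/15 ≈ 6.6864e+7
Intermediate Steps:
S(V) = 2*V/(-19 + V) (S(V) = (2*V)/(-19 + V) = 2*V/(-19 + V))
r(T) = T*(31 + T)*(T + 2*T/(-19 + T)) (r(T) = ((31 + T)*(T + 2*T/(-19 + T)))*T = T*(31 + T)*(T + 2*T/(-19 + T)))
r(394) + (1473297 - 1*936874) = 394**2*(-527 + 394**2 + 14*394)/(-19 + 394) + (1473297 - 1*936874) = 155236*(-527 + 155236 + 5516)/375 + (1473297 - 936874) = 155236*(1/375)*160225 + 536423 = 994907524/15 + 536423 = 1002953869/15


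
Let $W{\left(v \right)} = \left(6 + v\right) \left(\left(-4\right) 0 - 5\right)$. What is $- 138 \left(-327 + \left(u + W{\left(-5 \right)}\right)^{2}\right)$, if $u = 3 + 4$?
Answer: $44574$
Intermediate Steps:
$W{\left(v \right)} = -30 - 5 v$ ($W{\left(v \right)} = \left(6 + v\right) \left(0 - 5\right) = \left(6 + v\right) \left(-5\right) = -30 - 5 v$)
$u = 7$
$- 138 \left(-327 + \left(u + W{\left(-5 \right)}\right)^{2}\right) = - 138 \left(-327 + \left(7 - 5\right)^{2}\right) = - 138 \left(-327 + 2^{2}\right) = - 138 \left(-327 + 4\right) = \left(-138\right) \left(-323\right) = 44574$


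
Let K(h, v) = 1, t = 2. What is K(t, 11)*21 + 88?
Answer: 109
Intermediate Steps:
K(t, 11)*21 + 88 = 1*21 + 88 = 21 + 88 = 109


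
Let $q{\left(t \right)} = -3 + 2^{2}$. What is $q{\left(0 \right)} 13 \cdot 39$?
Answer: $507$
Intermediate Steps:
$q{\left(t \right)} = 1$ ($q{\left(t \right)} = -3 + 4 = 1$)
$q{\left(0 \right)} 13 \cdot 39 = 1 \cdot 13 \cdot 39 = 13 \cdot 39 = 507$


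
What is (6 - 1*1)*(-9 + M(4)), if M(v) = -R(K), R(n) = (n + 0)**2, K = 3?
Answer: -90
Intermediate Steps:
R(n) = n**2
M(v) = -9 (M(v) = -1*3**2 = -1*9 = -9)
(6 - 1*1)*(-9 + M(4)) = (6 - 1*1)*(-9 - 9) = (6 - 1)*(-18) = 5*(-18) = -90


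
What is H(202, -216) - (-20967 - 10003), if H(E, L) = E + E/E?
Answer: 31173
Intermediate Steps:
H(E, L) = 1 + E (H(E, L) = E + 1 = 1 + E)
H(202, -216) - (-20967 - 10003) = (1 + 202) - (-20967 - 10003) = 203 - 1*(-30970) = 203 + 30970 = 31173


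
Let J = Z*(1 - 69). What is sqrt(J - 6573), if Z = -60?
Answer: 3*I*sqrt(277) ≈ 49.93*I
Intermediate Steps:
J = 4080 (J = -60*(1 - 69) = -60*(-68) = 4080)
sqrt(J - 6573) = sqrt(4080 - 6573) = sqrt(-2493) = 3*I*sqrt(277)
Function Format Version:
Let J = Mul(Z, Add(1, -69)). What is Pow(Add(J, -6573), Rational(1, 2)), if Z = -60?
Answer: Mul(3, I, Pow(277, Rational(1, 2))) ≈ Mul(49.930, I)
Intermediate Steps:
J = 4080 (J = Mul(-60, Add(1, -69)) = Mul(-60, -68) = 4080)
Pow(Add(J, -6573), Rational(1, 2)) = Pow(Add(4080, -6573), Rational(1, 2)) = Pow(-2493, Rational(1, 2)) = Mul(3, I, Pow(277, Rational(1, 2)))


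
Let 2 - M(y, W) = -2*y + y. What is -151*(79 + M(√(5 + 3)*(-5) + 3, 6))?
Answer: -12684 + 1510*√2 ≈ -10549.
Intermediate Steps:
M(y, W) = 2 + y (M(y, W) = 2 - (-2*y + y) = 2 - (-1)*y = 2 + y)
-151*(79 + M(√(5 + 3)*(-5) + 3, 6)) = -151*(79 + (2 + (√(5 + 3)*(-5) + 3))) = -151*(79 + (2 + (√8*(-5) + 3))) = -151*(79 + (2 + ((2*√2)*(-5) + 3))) = -151*(79 + (2 + (-10*√2 + 3))) = -151*(79 + (2 + (3 - 10*√2))) = -151*(79 + (5 - 10*√2)) = -151*(84 - 10*√2) = -12684 + 1510*√2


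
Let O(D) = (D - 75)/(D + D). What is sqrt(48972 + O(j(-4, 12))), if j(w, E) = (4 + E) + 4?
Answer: sqrt(783530)/4 ≈ 221.29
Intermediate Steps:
j(w, E) = 8 + E
O(D) = (-75 + D)/(2*D) (O(D) = (-75 + D)/((2*D)) = (-75 + D)*(1/(2*D)) = (-75 + D)/(2*D))
sqrt(48972 + O(j(-4, 12))) = sqrt(48972 + (-75 + (8 + 12))/(2*(8 + 12))) = sqrt(48972 + (1/2)*(-75 + 20)/20) = sqrt(48972 + (1/2)*(1/20)*(-55)) = sqrt(48972 - 11/8) = sqrt(391765/8) = sqrt(783530)/4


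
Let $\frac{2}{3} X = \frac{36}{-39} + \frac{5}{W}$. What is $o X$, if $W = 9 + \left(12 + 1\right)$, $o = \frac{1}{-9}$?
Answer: $\frac{199}{1716} \approx 0.11597$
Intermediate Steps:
$o = - \frac{1}{9} \approx -0.11111$
$W = 22$ ($W = 9 + 13 = 22$)
$X = - \frac{597}{572}$ ($X = \frac{3 \left(\frac{36}{-39} + \frac{5}{22}\right)}{2} = \frac{3 \left(36 \left(- \frac{1}{39}\right) + 5 \cdot \frac{1}{22}\right)}{2} = \frac{3 \left(- \frac{12}{13} + \frac{5}{22}\right)}{2} = \frac{3}{2} \left(- \frac{199}{286}\right) = - \frac{597}{572} \approx -1.0437$)
$o X = \left(- \frac{1}{9}\right) \left(- \frac{597}{572}\right) = \frac{199}{1716}$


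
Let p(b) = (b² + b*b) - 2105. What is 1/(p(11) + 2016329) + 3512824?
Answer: 7076464511985/2014466 ≈ 3.5128e+6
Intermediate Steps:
p(b) = -2105 + 2*b² (p(b) = (b² + b²) - 2105 = 2*b² - 2105 = -2105 + 2*b²)
1/(p(11) + 2016329) + 3512824 = 1/((-2105 + 2*11²) + 2016329) + 3512824 = 1/((-2105 + 2*121) + 2016329) + 3512824 = 1/((-2105 + 242) + 2016329) + 3512824 = 1/(-1863 + 2016329) + 3512824 = 1/2014466 + 3512824 = 7076464511985/2014466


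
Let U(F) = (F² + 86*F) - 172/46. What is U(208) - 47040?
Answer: 324490/23 ≈ 14108.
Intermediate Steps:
U(F) = -86/23 + F² + 86*F (U(F) = (F² + 86*F) - 172*1/46 = (F² + 86*F) - 86/23 = -86/23 + F² + 86*F)
U(208) - 47040 = (-86/23 + 208² + 86*208) - 47040 = (-86/23 + 43264 + 17888) - 47040 = 1406410/23 - 47040 = 324490/23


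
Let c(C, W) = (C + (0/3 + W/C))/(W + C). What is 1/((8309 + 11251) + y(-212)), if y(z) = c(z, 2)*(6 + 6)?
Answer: 1855/36306273 ≈ 5.1093e-5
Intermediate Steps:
c(C, W) = (C + W/C)/(C + W) (c(C, W) = (C + (0*(1/3) + W/C))/(C + W) = (C + (0 + W/C))/(C + W) = (C + W/C)/(C + W))
y(z) = 12*(2 + z**2)/(z*(2 + z)) (y(z) = ((2 + z**2)/(z*(z + 2)))*(6 + 6) = ((2 + z**2)/(z*(2 + z)))*12 = 12*(2 + z**2)/(z*(2 + z)))
1/((8309 + 11251) + y(-212)) = 1/((8309 + 11251) + 12*(2 + (-212)**2)/(-212*(2 - 212))) = 1/(19560 + 12*(-1/212)*(2 + 44944)/(-210)) = 1/(19560 + 12*(-1/212)*(-1/210)*44946) = 1/(19560 + 22473/1855) = 1/(36306273/1855) = 1855/36306273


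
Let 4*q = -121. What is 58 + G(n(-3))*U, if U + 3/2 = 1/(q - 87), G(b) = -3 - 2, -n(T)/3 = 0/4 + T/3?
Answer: 61479/938 ≈ 65.543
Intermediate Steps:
n(T) = -T (n(T) = -3*(0/4 + T/3) = -3*(0*(1/4) + T*(1/3)) = -3*(0 + T/3) = -T)
q = -121/4 (q = (1/4)*(-121) = -121/4 ≈ -30.250)
G(b) = -5
U = -1415/938 (U = -3/2 + 1/(-121/4 - 87) = -3/2 + 1/(-469/4) = -3/2 - 4/469 = -1415/938 ≈ -1.5085)
58 + G(n(-3))*U = 58 - 5*(-1415/938) = 58 + 7075/938 = 61479/938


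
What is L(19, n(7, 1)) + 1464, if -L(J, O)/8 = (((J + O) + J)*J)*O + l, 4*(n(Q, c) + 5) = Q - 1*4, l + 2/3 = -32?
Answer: 141167/6 ≈ 23528.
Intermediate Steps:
l = -98/3 (l = -⅔ - 32 = -98/3 ≈ -32.667)
n(Q, c) = -6 + Q/4 (n(Q, c) = -5 + (Q - 1*4)/4 = -5 + (Q - 4)/4 = -5 + (-4 + Q)/4 = -5 + (-1 + Q/4) = -6 + Q/4)
L(J, O) = 784/3 - 8*J*O*(O + 2*J) (L(J, O) = -8*((((J + O) + J)*J)*O - 98/3) = -8*(((O + 2*J)*J)*O - 98/3) = -8*((J*(O + 2*J))*O - 98/3) = -8*(J*O*(O + 2*J) - 98/3) = -8*(-98/3 + J*O*(O + 2*J)) = 784/3 - 8*J*O*(O + 2*J))
L(19, n(7, 1)) + 1464 = (784/3 - 16*(-6 + (¼)*7)*19² - 8*19*(-6 + (¼)*7)²) + 1464 = (784/3 - 16*(-6 + 7/4)*361 - 8*19*(-6 + 7/4)²) + 1464 = (784/3 - 16*(-17/4)*361 - 8*19*(-17/4)²) + 1464 = (784/3 + 24548 - 8*19*289/16) + 1464 = (784/3 + 24548 - 5491/2) + 1464 = 132383/6 + 1464 = 141167/6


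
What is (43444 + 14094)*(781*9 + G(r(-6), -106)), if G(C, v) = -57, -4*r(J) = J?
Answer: 401154936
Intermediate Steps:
r(J) = -J/4
(43444 + 14094)*(781*9 + G(r(-6), -106)) = (43444 + 14094)*(781*9 - 57) = 57538*(7029 - 57) = 57538*6972 = 401154936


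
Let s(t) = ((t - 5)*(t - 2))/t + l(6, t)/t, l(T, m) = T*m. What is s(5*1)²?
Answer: 36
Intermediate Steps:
s(t) = 6 + (-5 + t)*(-2 + t)/t (s(t) = ((t - 5)*(t - 2))/t + (6*t)/t = ((-5 + t)*(-2 + t))/t + 6 = (-5 + t)*(-2 + t)/t + 6 = 6 + (-5 + t)*(-2 + t)/t)
s(5*1)² = (-1 + 5*1 + 10/((5*1)))² = (-1 + 5 + 10/5)² = (-1 + 5 + 10*(⅕))² = (-1 + 5 + 2)² = 6² = 36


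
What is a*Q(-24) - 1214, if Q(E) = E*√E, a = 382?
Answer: -1214 - 18336*I*√6 ≈ -1214.0 - 44914.0*I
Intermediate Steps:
Q(E) = E^(3/2)
a*Q(-24) - 1214 = 382*(-24)^(3/2) - 1214 = 382*(-48*I*√6) - 1214 = -18336*I*√6 - 1214 = -1214 - 18336*I*√6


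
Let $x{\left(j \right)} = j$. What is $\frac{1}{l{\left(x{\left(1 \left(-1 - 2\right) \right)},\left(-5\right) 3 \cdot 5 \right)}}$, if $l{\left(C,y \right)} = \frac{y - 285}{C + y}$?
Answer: $\frac{13}{60} \approx 0.21667$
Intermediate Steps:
$l{\left(C,y \right)} = \frac{-285 + y}{C + y}$
$\frac{1}{l{\left(x{\left(1 \left(-1 - 2\right) \right)},\left(-5\right) 3 \cdot 5 \right)}} = \frac{1}{\frac{1}{1 \left(-1 - 2\right) + \left(-5\right) 3 \cdot 5} \left(-285 + \left(-5\right) 3 \cdot 5\right)} = \frac{1}{\frac{1}{1 \left(-3\right) - 75} \left(-285 - 75\right)} = \frac{1}{\frac{1}{-3 - 75} \left(-285 - 75\right)} = \frac{1}{\frac{1}{-78} \left(-360\right)} = \frac{1}{\left(- \frac{1}{78}\right) \left(-360\right)} = \frac{1}{\frac{60}{13}} = \frac{13}{60}$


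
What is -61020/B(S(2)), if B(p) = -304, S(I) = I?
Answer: 15255/76 ≈ 200.72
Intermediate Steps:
-61020/B(S(2)) = -61020/(-304) = -61020*(-1/304) = 15255/76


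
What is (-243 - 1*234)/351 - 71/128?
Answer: -9553/4992 ≈ -1.9137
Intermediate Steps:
(-243 - 1*234)/351 - 71/128 = (-243 - 234)*(1/351) - 71*1/128 = -477*1/351 - 71/128 = -53/39 - 71/128 = -9553/4992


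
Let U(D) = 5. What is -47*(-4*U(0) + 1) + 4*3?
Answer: 905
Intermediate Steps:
-47*(-4*U(0) + 1) + 4*3 = -47*(-4*5 + 1) + 4*3 = -47*(-20 + 1) + 12 = -47*(-19) + 12 = 893 + 12 = 905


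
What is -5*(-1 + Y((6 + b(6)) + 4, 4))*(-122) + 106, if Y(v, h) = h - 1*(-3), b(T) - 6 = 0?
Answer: 3766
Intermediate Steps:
b(T) = 6 (b(T) = 6 + 0 = 6)
Y(v, h) = 3 + h (Y(v, h) = h + 3 = 3 + h)
-5*(-1 + Y((6 + b(6)) + 4, 4))*(-122) + 106 = -5*(-1 + (3 + 4))*(-122) + 106 = -5*(-1 + 7)*(-122) + 106 = -5*6*(-122) + 106 = -30*(-122) + 106 = 3660 + 106 = 3766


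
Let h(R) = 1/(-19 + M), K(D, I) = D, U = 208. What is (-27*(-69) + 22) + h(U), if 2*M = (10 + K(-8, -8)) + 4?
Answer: 30159/16 ≈ 1884.9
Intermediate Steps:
M = 3 (M = ((10 - 8) + 4)/2 = (2 + 4)/2 = (½)*6 = 3)
h(R) = -1/16 (h(R) = 1/(-19 + 3) = 1/(-16) = -1/16)
(-27*(-69) + 22) + h(U) = (-27*(-69) + 22) - 1/16 = (1863 + 22) - 1/16 = 1885 - 1/16 = 30159/16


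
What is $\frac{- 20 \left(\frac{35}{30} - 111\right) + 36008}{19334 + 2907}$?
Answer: $\frac{114614}{66723} \approx 1.7178$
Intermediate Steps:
$\frac{- 20 \left(\frac{35}{30} - 111\right) + 36008}{19334 + 2907} = \frac{- 20 \left(35 \cdot \frac{1}{30} - 111\right) + 36008}{22241} = \left(- 20 \left(\frac{7}{6} - 111\right) + 36008\right) \frac{1}{22241} = \left(\left(-20\right) \left(- \frac{659}{6}\right) + 36008\right) \frac{1}{22241} = \left(\frac{6590}{3} + 36008\right) \frac{1}{22241} = \frac{114614}{3} \cdot \frac{1}{22241} = \frac{114614}{66723}$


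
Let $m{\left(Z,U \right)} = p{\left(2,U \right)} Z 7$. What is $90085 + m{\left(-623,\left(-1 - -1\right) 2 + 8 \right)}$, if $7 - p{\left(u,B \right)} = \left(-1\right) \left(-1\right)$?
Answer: $63919$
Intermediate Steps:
$p{\left(u,B \right)} = 6$ ($p{\left(u,B \right)} = 7 - \left(-1\right) \left(-1\right) = 7 - 1 = 6$)
$m{\left(Z,U \right)} = 42 Z$ ($m{\left(Z,U \right)} = 6 Z 7 = 42 Z$)
$90085 + m{\left(-623,\left(-1 - -1\right) 2 + 8 \right)} = 90085 + 42 \left(-623\right) = 90085 - 26166 = 63919$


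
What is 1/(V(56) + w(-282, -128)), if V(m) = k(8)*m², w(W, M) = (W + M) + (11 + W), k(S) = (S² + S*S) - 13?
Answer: 1/359959 ≈ 2.7781e-6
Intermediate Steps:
k(S) = -13 + 2*S² (k(S) = (S² + S²) - 13 = 2*S² - 13 = -13 + 2*S²)
w(W, M) = 11 + M + 2*W (w(W, M) = (M + W) + (11 + W) = 11 + M + 2*W)
V(m) = 115*m² (V(m) = (-13 + 2*8²)*m² = (-13 + 2*64)*m² = (-13 + 128)*m² = 115*m²)
1/(V(56) + w(-282, -128)) = 1/(115*56² + (11 - 128 + 2*(-282))) = 1/(115*3136 + (11 - 128 - 564)) = 1/(360640 - 681) = 1/359959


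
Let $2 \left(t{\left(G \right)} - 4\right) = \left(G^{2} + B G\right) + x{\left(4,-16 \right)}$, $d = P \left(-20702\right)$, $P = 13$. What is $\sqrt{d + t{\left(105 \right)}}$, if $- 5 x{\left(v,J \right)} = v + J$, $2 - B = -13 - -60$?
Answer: $\frac{i \sqrt{6649270}}{5} \approx 515.72 i$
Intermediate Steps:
$B = -45$ ($B = 2 - \left(-13 - -60\right) = 2 - \left(-13 + 60\right) = 2 - 47 = -45$)
$x{\left(v,J \right)} = - \frac{J}{5} - \frac{v}{5}$ ($x{\left(v,J \right)} = - \frac{v + J}{5} = - \frac{J + v}{5} = - \frac{J}{5} - \frac{v}{5}$)
$d = -269126$ ($d = 13 \left(-20702\right) = -269126$)
$t{\left(G \right)} = \frac{26}{5} + \frac{G^{2}}{2} - \frac{45 G}{2}$ ($t{\left(G \right)} = 4 + \frac{\left(G^{2} - 45 G\right) - - \frac{12}{5}}{2} = 4 + \frac{\left(G^{2} - 45 G\right) + \left(\frac{16}{5} - \frac{4}{5}\right)}{2} = 4 + \frac{\left(G^{2} - 45 G\right) + \frac{12}{5}}{2} = 4 + \frac{\frac{12}{5} + G^{2} - 45 G}{2} = 4 + \left(\frac{6}{5} + \frac{G^{2}}{2} - \frac{45 G}{2}\right) = \frac{26}{5} + \frac{G^{2}}{2} - \frac{45 G}{2}$)
$\sqrt{d + t{\left(105 \right)}} = \sqrt{-269126 + \left(\frac{26}{5} + \frac{105^{2}}{2} - \frac{4725}{2}\right)} = \sqrt{-269126 + \left(\frac{26}{5} + \frac{1}{2} \cdot 11025 - \frac{4725}{2}\right)} = \sqrt{-269126 + \left(\frac{26}{5} + \frac{11025}{2} - \frac{4725}{2}\right)} = \sqrt{-269126 + \frac{15776}{5}} = \sqrt{- \frac{1329854}{5}} = \frac{i \sqrt{6649270}}{5}$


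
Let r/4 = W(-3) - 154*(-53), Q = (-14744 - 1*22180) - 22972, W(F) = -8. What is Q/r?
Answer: -7487/4077 ≈ -1.8364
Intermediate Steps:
Q = -59896 (Q = (-14744 - 22180) - 22972 = -36924 - 22972 = -59896)
r = 32616 (r = 4*(-8 - 154*(-53)) = 4*(-8 + 8162) = 4*8154 = 32616)
Q/r = -59896/32616 = -59896*1/32616 = -7487/4077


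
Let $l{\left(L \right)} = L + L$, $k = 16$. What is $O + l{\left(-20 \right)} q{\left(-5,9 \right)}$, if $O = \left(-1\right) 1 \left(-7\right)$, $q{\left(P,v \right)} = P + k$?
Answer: $-433$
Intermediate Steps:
$q{\left(P,v \right)} = 16 + P$ ($q{\left(P,v \right)} = P + 16 = 16 + P$)
$O = 7$ ($O = \left(-1\right) \left(-7\right) = 7$)
$l{\left(L \right)} = 2 L$
$O + l{\left(-20 \right)} q{\left(-5,9 \right)} = 7 + 2 \left(-20\right) \left(16 - 5\right) = 7 - 440 = -433$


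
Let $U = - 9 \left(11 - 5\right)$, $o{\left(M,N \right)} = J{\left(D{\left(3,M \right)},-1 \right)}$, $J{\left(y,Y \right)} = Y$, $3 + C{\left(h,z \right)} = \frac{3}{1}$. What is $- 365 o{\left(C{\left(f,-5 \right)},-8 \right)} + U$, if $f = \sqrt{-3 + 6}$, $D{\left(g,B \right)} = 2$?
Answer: $311$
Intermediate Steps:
$f = \sqrt{3} \approx 1.732$
$C{\left(h,z \right)} = 0$ ($C{\left(h,z \right)} = -3 + \frac{3}{1} = -3 + 3 \cdot 1 = -3 + 3 = 0$)
$o{\left(M,N \right)} = -1$
$U = -54$ ($U = \left(-9\right) 6 = -54$)
$- 365 o{\left(C{\left(f,-5 \right)},-8 \right)} + U = \left(-365\right) \left(-1\right) - 54 = 365 - 54 = 311$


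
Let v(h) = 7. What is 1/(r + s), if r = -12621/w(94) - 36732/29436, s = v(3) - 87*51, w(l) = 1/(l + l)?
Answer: -2453/5831220695 ≈ -4.2067e-7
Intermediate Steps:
w(l) = 1/(2*l)
s = -4430 (s = 7 - 87*51 = 7 - 4437 = -4430)
r = -5820353905/2453 (r = -12621/((1/2)/94) - 36732/29436 = -12621/((1/2)*(1/94)) - 36732*1/29436 = -12621/1/188 - 3061/2453 = -12621*188 - 3061/2453 = -2372748 - 3061/2453 = -5820353905/2453 ≈ -2.3727e+6)
1/(r + s) = 1/(-5820353905/2453 - 4430) = 1/(-5831220695/2453) = -2453/5831220695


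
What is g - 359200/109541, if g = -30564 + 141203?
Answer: 12119147499/109541 ≈ 1.1064e+5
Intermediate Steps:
g = 110639
g - 359200/109541 = 110639 - 359200/109541 = 12119147499/109541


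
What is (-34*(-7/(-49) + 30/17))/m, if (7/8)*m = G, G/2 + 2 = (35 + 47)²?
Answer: -227/53776 ≈ -0.0042212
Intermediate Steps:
G = 13444 (G = -4 + 2*(35 + 47)² = -4 + 2*82² = -4 + 2*6724 = -4 + 13448 = 13444)
m = 107552/7 (m = (8/7)*13444 = 107552/7 ≈ 15365.)
(-34*(-7/(-49) + 30/17))/m = (-34*(-7/(-49) + 30/17))/(107552/7) = -34*(-7*(-1/49) + 30*(1/17))*(7/107552) = -34*(⅐ + 30/17)*(7/107552) = -34*227/119*(7/107552) = -454/7*7/107552 = -227/53776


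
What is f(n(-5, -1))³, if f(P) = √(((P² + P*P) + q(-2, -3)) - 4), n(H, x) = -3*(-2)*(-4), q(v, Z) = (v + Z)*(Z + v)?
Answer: 1173*√1173 ≈ 40174.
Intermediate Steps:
q(v, Z) = (Z + v)² (q(v, Z) = (Z + v)*(Z + v) = (Z + v)²)
n(H, x) = -24 (n(H, x) = 6*(-4) = -24)
f(P) = √(21 + 2*P²) (f(P) = √(((P² + P*P) + (-3 - 2)²) - 4) = √(((P² + P²) + (-5)²) - 4) = √((2*P² + 25) - 4) = √((25 + 2*P²) - 4) = √(21 + 2*P²))
f(n(-5, -1))³ = (√(21 + 2*(-24)²))³ = (√(21 + 2*576))³ = (√(21 + 1152))³ = (√1173)³ = 1173*√1173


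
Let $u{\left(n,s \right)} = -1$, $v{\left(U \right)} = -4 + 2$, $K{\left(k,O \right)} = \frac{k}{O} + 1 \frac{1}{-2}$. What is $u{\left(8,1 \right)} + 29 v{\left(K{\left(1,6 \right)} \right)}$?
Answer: $-59$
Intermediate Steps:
$K{\left(k,O \right)} = - \frac{1}{2} + \frac{k}{O}$ ($K{\left(k,O \right)} = \frac{k}{O} + 1 \left(- \frac{1}{2}\right) = \frac{k}{O} - \frac{1}{2} = - \frac{1}{2} + \frac{k}{O}$)
$v{\left(U \right)} = -2$
$u{\left(8,1 \right)} + 29 v{\left(K{\left(1,6 \right)} \right)} = -1 + 29 \left(-2\right) = -1 - 58 = -59$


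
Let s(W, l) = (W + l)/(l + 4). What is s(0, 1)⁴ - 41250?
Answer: -25781249/625 ≈ -41250.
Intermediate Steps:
s(W, l) = (W + l)/(4 + l)
s(0, 1)⁴ - 41250 = ((0 + 1)/(4 + 1))⁴ - 41250 = (1/5)⁴ - 41250 = ((⅕)*1)⁴ - 41250 = (⅕)⁴ - 41250 = 1/625 - 41250 = -25781249/625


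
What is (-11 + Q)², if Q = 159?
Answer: 21904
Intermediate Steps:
(-11 + Q)² = (-11 + 159)² = 148² = 21904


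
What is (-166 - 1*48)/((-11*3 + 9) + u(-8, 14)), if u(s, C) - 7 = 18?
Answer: -214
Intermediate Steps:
u(s, C) = 25 (u(s, C) = 7 + 18 = 25)
(-166 - 1*48)/((-11*3 + 9) + u(-8, 14)) = (-166 - 1*48)/((-11*3 + 9) + 25) = (-166 - 48)/((-33 + 9) + 25) = -214/(-24 + 25) = -214/1 = -214*1 = -214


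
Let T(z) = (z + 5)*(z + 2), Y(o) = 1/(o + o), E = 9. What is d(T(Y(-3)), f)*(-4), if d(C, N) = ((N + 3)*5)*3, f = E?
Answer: -720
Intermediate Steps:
Y(o) = 1/(2*o)
T(z) = (2 + z)*(5 + z) (T(z) = (5 + z)*(2 + z) = (2 + z)*(5 + z))
f = 9
d(C, N) = 45 + 15*N (d(C, N) = ((3 + N)*5)*3 = (15 + 5*N)*3 = 45 + 15*N)
d(T(Y(-3)), f)*(-4) = (45 + 15*9)*(-4) = (45 + 135)*(-4) = 180*(-4) = -720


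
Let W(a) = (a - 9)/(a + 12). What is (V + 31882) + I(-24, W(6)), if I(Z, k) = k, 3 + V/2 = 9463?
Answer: 304811/6 ≈ 50802.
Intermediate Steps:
V = 18920 (V = -6 + 2*9463 = -6 + 18926 = 18920)
W(a) = (-9 + a)/(12 + a)
(V + 31882) + I(-24, W(6)) = (18920 + 31882) + (-9 + 6)/(12 + 6) = 50802 - 3/18 = 50802 + (1/18)*(-3) = 50802 - 1/6 = 304811/6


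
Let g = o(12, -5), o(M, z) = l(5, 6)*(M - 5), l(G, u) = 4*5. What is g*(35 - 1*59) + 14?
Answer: -3346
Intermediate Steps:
l(G, u) = 20
o(M, z) = -100 + 20*M (o(M, z) = 20*(M - 5) = 20*(-5 + M) = -100 + 20*M)
g = 140 (g = -100 + 20*12 = -100 + 240 = 140)
g*(35 - 1*59) + 14 = 140*(35 - 1*59) + 14 = 140*(35 - 59) + 14 = 140*(-24) + 14 = -3360 + 14 = -3346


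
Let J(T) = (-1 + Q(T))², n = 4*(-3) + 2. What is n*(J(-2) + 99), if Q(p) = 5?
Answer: -1150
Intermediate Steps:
n = -10 (n = -12 + 2 = -10)
J(T) = 16 (J(T) = (-1 + 5)² = 4² = 16)
n*(J(-2) + 99) = -10*(16 + 99) = -10*115 = -1150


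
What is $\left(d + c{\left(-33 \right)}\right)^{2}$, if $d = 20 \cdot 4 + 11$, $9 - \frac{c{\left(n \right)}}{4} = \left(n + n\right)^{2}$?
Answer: $299186209$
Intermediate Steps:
$c{\left(n \right)} = 36 - 16 n^{2}$ ($c{\left(n \right)} = 36 - 4 \left(n + n\right)^{2} = 36 - 4 \left(2 n\right)^{2} = 36 - 4 \cdot 4 n^{2} = 36 - 16 n^{2}$)
$d = 91$ ($d = 80 + 11 = 91$)
$\left(d + c{\left(-33 \right)}\right)^{2} = \left(91 + \left(36 - 16 \left(-33\right)^{2}\right)\right)^{2} = \left(91 + \left(36 - 17424\right)\right)^{2} = \left(91 - 17388\right)^{2} = \left(-17297\right)^{2} = 299186209$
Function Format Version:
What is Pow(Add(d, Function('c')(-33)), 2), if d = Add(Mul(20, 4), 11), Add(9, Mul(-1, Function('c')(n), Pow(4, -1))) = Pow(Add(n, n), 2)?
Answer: 299186209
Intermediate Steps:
Function('c')(n) = Add(36, Mul(-16, Pow(n, 2))) (Function('c')(n) = Add(36, Mul(-4, Pow(Add(n, n), 2))) = Add(36, Mul(-4, Pow(Mul(2, n), 2))) = Add(36, Mul(-4, Mul(4, Pow(n, 2)))) = Add(36, Mul(-16, Pow(n, 2))))
d = 91 (d = Add(80, 11) = 91)
Pow(Add(d, Function('c')(-33)), 2) = Pow(Add(91, Add(36, Mul(-16, Pow(-33, 2)))), 2) = Pow(Add(91, Add(36, Mul(-16, 1089))), 2) = Pow(Add(91, Add(36, -17424)), 2) = Pow(Add(91, -17388), 2) = Pow(-17297, 2) = 299186209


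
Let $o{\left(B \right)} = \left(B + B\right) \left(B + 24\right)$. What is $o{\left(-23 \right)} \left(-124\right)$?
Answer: $5704$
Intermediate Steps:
$o{\left(B \right)} = 2 B \left(24 + B\right)$
$o{\left(-23 \right)} \left(-124\right) = 2 \left(-23\right) \left(24 - 23\right) \left(-124\right) = 2 \left(-23\right) 1 \left(-124\right) = \left(-46\right) \left(-124\right) = 5704$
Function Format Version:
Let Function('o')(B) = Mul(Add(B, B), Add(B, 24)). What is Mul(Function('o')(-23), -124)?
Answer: 5704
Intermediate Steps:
Function('o')(B) = Mul(2, B, Add(24, B)) (Function('o')(B) = Mul(Mul(2, B), Add(24, B)) = Mul(2, B, Add(24, B)))
Mul(Function('o')(-23), -124) = Mul(Mul(2, -23, Add(24, -23)), -124) = Mul(Mul(2, -23, 1), -124) = Mul(-46, -124) = 5704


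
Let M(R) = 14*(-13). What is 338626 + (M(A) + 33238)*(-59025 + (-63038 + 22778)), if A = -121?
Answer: -3281626334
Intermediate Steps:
M(R) = -182
338626 + (M(A) + 33238)*(-59025 + (-63038 + 22778)) = 338626 + (-182 + 33238)*(-59025 + (-63038 + 22778)) = 338626 + 33056*(-59025 - 40260) = 338626 + 33056*(-99285) = 338626 - 3281964960 = -3281626334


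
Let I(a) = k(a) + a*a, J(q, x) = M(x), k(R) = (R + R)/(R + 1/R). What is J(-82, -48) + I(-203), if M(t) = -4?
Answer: 849070234/20605 ≈ 41207.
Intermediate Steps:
k(R) = 2*R/(R + 1/R) (k(R) = (2*R)/(R + 1/R) = 2*R/(R + 1/R))
J(q, x) = -4
I(a) = a**2 + 2*a**2/(1 + a**2) (I(a) = 2*a**2/(1 + a**2) + a*a = 2*a**2/(1 + a**2) + a**2 = a**2 + 2*a**2/(1 + a**2))
J(-82, -48) + I(-203) = -4 + (-203)**2*(3 + (-203)**2)/(1 + (-203)**2) = -4 + 41209*(3 + 41209)/(1 + 41209) = -4 + 41209*41212/41210 = -4 + 41209*(1/41210)*41212 = -4 + 849152654/20605 = 849070234/20605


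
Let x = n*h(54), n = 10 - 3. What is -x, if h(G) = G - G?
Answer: 0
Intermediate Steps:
h(G) = 0
n = 7
x = 0 (x = 7*0 = 0)
-x = -1*0 = 0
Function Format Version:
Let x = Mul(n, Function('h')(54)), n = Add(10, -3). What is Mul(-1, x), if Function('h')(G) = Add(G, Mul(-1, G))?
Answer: 0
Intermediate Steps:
Function('h')(G) = 0
n = 7
x = 0 (x = Mul(7, 0) = 0)
Mul(-1, x) = Mul(-1, 0) = 0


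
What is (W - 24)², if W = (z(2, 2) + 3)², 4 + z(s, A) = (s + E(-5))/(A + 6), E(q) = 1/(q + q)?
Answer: 22463714641/40960000 ≈ 548.43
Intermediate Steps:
E(q) = 1/(2*q)
z(s, A) = -4 + (-⅒ + s)/(6 + A) (z(s, A) = -4 + (s + (½)/(-5))/(A + 6) = -4 + (s + (½)*(-⅕))/(6 + A) = -4 + (s - ⅒)/(6 + A) = -4 + (-⅒ + s)/(6 + A))
W = 3721/6400 (W = ((-241/10 + 2 - 4*2)/(6 + 2) + 3)² = ((-241/10 + 2 - 8)/8 + 3)² = ((⅛)*(-301/10) + 3)² = (-301/80 + 3)² = (-61/80)² = 3721/6400 ≈ 0.58141)
(W - 24)² = (3721/6400 - 24)² = (-149879/6400)² = 22463714641/40960000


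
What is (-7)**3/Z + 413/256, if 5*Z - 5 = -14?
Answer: 442757/2304 ≈ 192.17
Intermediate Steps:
Z = -9/5 (Z = 1 + (1/5)*(-14) = 1 - 14/5 = -9/5 ≈ -1.8000)
(-7)**3/Z + 413/256 = (-7)**3/(-9/5) + 413/256 = -343*(-5/9) + 413*(1/256) = 1715/9 + 413/256 = 442757/2304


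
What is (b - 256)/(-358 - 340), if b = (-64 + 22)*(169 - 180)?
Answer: -103/349 ≈ -0.29513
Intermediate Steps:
b = 462 (b = -42*(-11) = 462)
(b - 256)/(-358 - 340) = (462 - 256)/(-358 - 340) = 206/(-698) = 206*(-1/698) = -103/349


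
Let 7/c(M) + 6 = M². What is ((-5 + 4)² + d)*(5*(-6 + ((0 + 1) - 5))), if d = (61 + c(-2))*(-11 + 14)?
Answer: -8675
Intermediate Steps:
c(M) = 7/(-6 + M²)
d = 345/2 (d = (61 + 7/(-6 + (-2)²))*(-11 + 14) = (61 + 7/(-6 + 4))*3 = (61 + 7/(-2))*3 = (61 + 7*(-½))*3 = (61 - 7/2)*3 = (115/2)*3 = 345/2 ≈ 172.50)
((-5 + 4)² + d)*(5*(-6 + ((0 + 1) - 5))) = ((-5 + 4)² + 345/2)*(5*(-6 + ((0 + 1) - 5))) = ((-1)² + 345/2)*(5*(-6 + (1 - 5))) = (1 + 345/2)*(5*(-6 - 4)) = 347*(5*(-10))/2 = (347/2)*(-50) = -8675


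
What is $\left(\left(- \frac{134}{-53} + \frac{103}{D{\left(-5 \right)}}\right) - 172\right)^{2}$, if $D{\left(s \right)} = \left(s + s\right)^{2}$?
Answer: $\frac{796986493081}{28090000} \approx 28373.0$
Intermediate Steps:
$D{\left(s \right)} = 4 s^{2}$ ($D{\left(s \right)} = \left(2 s\right)^{2} = 4 s^{2}$)
$\left(\left(- \frac{134}{-53} + \frac{103}{D{\left(-5 \right)}}\right) - 172\right)^{2} = \left(\left(- \frac{134}{-53} + \frac{103}{4 \left(-5\right)^{2}}\right) - 172\right)^{2} = \left(\left(\left(-134\right) \left(- \frac{1}{53}\right) + \frac{103}{4 \cdot 25}\right) - 172\right)^{2} = \left(\left(\frac{134}{53} + \frac{103}{100}\right) - 172\right)^{2} = \left(\frac{18859}{5300} - 172\right)^{2} = \left(- \frac{892741}{5300}\right)^{2} = \frac{796986493081}{28090000}$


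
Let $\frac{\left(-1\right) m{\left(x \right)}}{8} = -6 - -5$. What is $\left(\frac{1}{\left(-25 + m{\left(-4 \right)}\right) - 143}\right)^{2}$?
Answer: $\frac{1}{25600} \approx 3.9063 \cdot 10^{-5}$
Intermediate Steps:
$m{\left(x \right)} = 8$ ($m{\left(x \right)} = - 8 \left(-6 - -5\right) = - 8 \left(-6 + 5\right) = \left(-8\right) \left(-1\right) = 8$)
$\left(\frac{1}{\left(-25 + m{\left(-4 \right)}\right) - 143}\right)^{2} = \left(\frac{1}{\left(-25 + 8\right) - 143}\right)^{2} = \left(\frac{1}{-17 - 143}\right)^{2} = \left(\frac{1}{-160}\right)^{2} = \left(- \frac{1}{160}\right)^{2} = \frac{1}{25600}$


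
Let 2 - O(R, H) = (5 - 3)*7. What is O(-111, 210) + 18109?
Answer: 18097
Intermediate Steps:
O(R, H) = -12 (O(R, H) = 2 - (5 - 3)*7 = 2 - 2*7 = 2 - 1*14 = 2 - 14 = -12)
O(-111, 210) + 18109 = -12 + 18109 = 18097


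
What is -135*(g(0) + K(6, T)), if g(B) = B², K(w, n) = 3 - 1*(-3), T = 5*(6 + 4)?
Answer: -810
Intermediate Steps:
T = 50 (T = 5*10 = 50)
K(w, n) = 6 (K(w, n) = 3 + 3 = 6)
-135*(g(0) + K(6, T)) = -135*(0² + 6) = -135*(0 + 6) = -135*6 = -810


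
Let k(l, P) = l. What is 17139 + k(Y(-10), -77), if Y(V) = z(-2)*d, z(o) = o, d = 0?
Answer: 17139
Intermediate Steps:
Y(V) = 0 (Y(V) = -2*0 = 0)
17139 + k(Y(-10), -77) = 17139 + 0 = 17139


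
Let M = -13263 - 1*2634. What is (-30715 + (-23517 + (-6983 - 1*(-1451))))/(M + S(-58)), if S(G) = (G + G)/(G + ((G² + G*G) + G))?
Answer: 1703274/453065 ≈ 3.7594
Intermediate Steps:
M = -15897 (M = -13263 - 2634 = -15897)
S(G) = 2*G/(2*G + 2*G²) (S(G) = (2*G)/(G + ((G² + G²) + G)) = (2*G)/(G + (2*G² + G)) = (2*G)/(G + (G + 2*G²)) = (2*G)/(2*G + 2*G²) = 2*G/(2*G + 2*G²))
(-30715 + (-23517 + (-6983 - 1*(-1451))))/(M + S(-58)) = (-30715 + (-23517 + (-6983 - 1*(-1451))))/(-15897 + 1/(1 - 58)) = (-30715 + (-23517 + (-6983 + 1451)))/(-15897 + 1/(-57)) = (-30715 + (-23517 - 5532))/(-15897 - 1/57) = (-30715 - 29049)/(-906130/57) = -59764*(-57/906130) = 1703274/453065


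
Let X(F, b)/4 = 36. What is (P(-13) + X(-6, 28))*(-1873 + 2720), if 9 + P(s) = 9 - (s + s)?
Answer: 143990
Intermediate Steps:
X(F, b) = 144 (X(F, b) = 4*36 = 144)
P(s) = -2*s (P(s) = -9 + (9 - (s + s)) = -9 + (9 - 2*s) = -2*s)
(P(-13) + X(-6, 28))*(-1873 + 2720) = (-2*(-13) + 144)*(-1873 + 2720) = (26 + 144)*847 = 170*847 = 143990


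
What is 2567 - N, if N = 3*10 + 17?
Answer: 2520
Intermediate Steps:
N = 47 (N = 30 + 17 = 47)
2567 - N = 2567 - 1*47 = 2567 - 47 = 2520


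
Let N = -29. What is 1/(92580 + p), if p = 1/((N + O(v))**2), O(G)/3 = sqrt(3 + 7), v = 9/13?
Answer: 52215213511/4834084553040361 - 174*sqrt(10)/4834084553040361 ≈ 1.0801e-5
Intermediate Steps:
v = 9/13 (v = 9*(1/13) = 9/13 ≈ 0.69231)
O(G) = 3*sqrt(10) (O(G) = 3*sqrt(3 + 7) = 3*sqrt(10))
p = (-29 + 3*sqrt(10))**(-2) (p = 1/((-29 + 3*sqrt(10))**2) = (-29 + 3*sqrt(10))**(-2) ≈ 0.0026263)
1/(92580 + p) = 1/(92580 + (29 - 3*sqrt(10))**(-2))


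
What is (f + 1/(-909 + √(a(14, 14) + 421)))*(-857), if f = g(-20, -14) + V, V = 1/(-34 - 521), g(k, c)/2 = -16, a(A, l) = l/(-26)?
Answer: 54474341070298/1986194595 + 857*√71058/10736187 ≈ 27427.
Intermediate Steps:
a(A, l) = -l/26 (a(A, l) = l*(-1/26) = -l/26)
g(k, c) = -32 (g(k, c) = 2*(-16) = -32)
V = -1/555 (V = 1/(-555) = -1/555 ≈ -0.0018018)
f = -17761/555 (f = -32 - 1/555 = -17761/555 ≈ -32.002)
(f + 1/(-909 + √(a(14, 14) + 421)))*(-857) = (-17761/555 + 1/(-909 + √(-1/26*14 + 421)))*(-857) = (-17761/555 + 1/(-909 + √(-7/13 + 421)))*(-857) = (-17761/555 + 1/(-909 + √(5466/13)))*(-857) = (-17761/555 + 1/(-909 + √71058/13))*(-857) = 15221177/555 - 857/(-909 + √71058/13)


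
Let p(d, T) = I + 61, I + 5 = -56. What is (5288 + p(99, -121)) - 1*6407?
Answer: -1119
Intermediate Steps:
I = -61 (I = -5 - 56 = -61)
p(d, T) = 0 (p(d, T) = -61 + 61 = 0)
(5288 + p(99, -121)) - 1*6407 = (5288 + 0) - 1*6407 = 5288 - 6407 = -1119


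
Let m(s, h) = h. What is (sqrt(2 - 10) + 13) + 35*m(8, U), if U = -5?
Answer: -162 + 2*I*sqrt(2) ≈ -162.0 + 2.8284*I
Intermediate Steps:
(sqrt(2 - 10) + 13) + 35*m(8, U) = (sqrt(2 - 10) + 13) + 35*(-5) = (sqrt(-8) + 13) - 175 = (2*I*sqrt(2) + 13) - 175 = (13 + 2*I*sqrt(2)) - 175 = -162 + 2*I*sqrt(2)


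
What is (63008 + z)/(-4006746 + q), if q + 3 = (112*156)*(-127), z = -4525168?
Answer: 4462160/6225693 ≈ 0.71673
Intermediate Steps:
q = -2218947 (q = -3 + (112*156)*(-127) = -3 + 17472*(-127) = -3 - 2218944 = -2218947)
(63008 + z)/(-4006746 + q) = (63008 - 4525168)/(-4006746 - 2218947) = -4462160/(-6225693) = -4462160*(-1/6225693) = 4462160/6225693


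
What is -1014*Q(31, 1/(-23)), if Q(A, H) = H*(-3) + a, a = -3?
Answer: 66924/23 ≈ 2909.7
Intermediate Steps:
Q(A, H) = -3 - 3*H (Q(A, H) = H*(-3) - 3 = -3*H - 3 = -3 - 3*H)
-1014*Q(31, 1/(-23)) = -1014*(-3 - 3/(-23)) = -1014*(-3 - 3*(-1)/23) = -1014*(-3 - 3*(-1/23)) = -1014*(-3 + 3/23) = -1014*(-66/23) = 66924/23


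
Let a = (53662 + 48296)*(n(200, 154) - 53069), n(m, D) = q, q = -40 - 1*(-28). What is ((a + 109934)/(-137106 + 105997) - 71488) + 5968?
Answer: 3373660984/31109 ≈ 1.0845e+5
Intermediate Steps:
q = -12 (q = -40 + 28 = -12)
n(m, D) = -12
a = -5412032598 (a = (53662 + 48296)*(-12 - 53069) = 101958*(-53081) = -5412032598)
((a + 109934)/(-137106 + 105997) - 71488) + 5968 = ((-5412032598 + 109934)/(-137106 + 105997) - 71488) + 5968 = (-5411922664/(-31109) - 71488) + 5968 = (-5411922664*(-1/31109) - 71488) + 5968 = (5411922664/31109 - 71488) + 5968 = 3188002472/31109 + 5968 = 3373660984/31109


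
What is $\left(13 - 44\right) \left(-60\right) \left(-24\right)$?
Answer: $-44640$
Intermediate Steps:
$\left(13 - 44\right) \left(-60\right) \left(-24\right) = \left(-31\right) \left(-60\right) \left(-24\right) = 1860 \left(-24\right) = -44640$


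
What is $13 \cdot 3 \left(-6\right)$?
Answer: $-234$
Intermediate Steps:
$13 \cdot 3 \left(-6\right) = 39 \left(-6\right) = -234$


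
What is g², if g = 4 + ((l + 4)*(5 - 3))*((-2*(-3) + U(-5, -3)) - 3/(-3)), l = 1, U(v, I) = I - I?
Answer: 5476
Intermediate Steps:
U(v, I) = 0
g = 74 (g = 4 + ((1 + 4)*(5 - 3))*((-2*(-3) + 0) - 3/(-3)) = 4 + (5*2)*((6 + 0) - 3*(-⅓)) = 4 + 10*(6 + 1) = 4 + 10*7 = 4 + 70 = 74)
g² = 74² = 5476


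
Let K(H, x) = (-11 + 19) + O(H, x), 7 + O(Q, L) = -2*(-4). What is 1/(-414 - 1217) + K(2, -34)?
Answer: 14678/1631 ≈ 8.9994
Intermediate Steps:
O(Q, L) = 1 (O(Q, L) = -7 - 2*(-4) = -7 + 8 = 1)
K(H, x) = 9 (K(H, x) = (-11 + 19) + 1 = 8 + 1 = 9)
1/(-414 - 1217) + K(2, -34) = 1/(-414 - 1217) + 9 = 1/(-1631) + 9 = -1/1631 + 9 = 14678/1631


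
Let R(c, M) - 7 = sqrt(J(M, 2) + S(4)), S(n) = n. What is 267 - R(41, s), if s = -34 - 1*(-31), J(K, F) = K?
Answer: 259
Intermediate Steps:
s = -3 (s = -34 + 31 = -3)
R(c, M) = 7 + sqrt(4 + M) (R(c, M) = 7 + sqrt(M + 4) = 7 + sqrt(4 + M))
267 - R(41, s) = 267 - (7 + sqrt(4 - 3)) = 267 - (7 + sqrt(1)) = 267 - (7 + 1) = 267 - 1*8 = 267 - 8 = 259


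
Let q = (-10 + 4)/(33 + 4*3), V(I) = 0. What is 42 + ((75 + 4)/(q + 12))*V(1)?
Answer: 42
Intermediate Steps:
q = -2/15 (q = -6/(33 + 12) = -6/45 = -6*1/45 = -2/15 ≈ -0.13333)
42 + ((75 + 4)/(q + 12))*V(1) = 42 + ((75 + 4)/(-2/15 + 12))*0 = 42 + (79/(178/15))*0 = 42 + (79*(15/178))*0 = 42 + (1185/178)*0 = 42 + 0 = 42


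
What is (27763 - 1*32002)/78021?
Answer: -471/8669 ≈ -0.054332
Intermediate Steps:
(27763 - 1*32002)/78021 = (27763 - 32002)*(1/78021) = -4239*1/78021 = -471/8669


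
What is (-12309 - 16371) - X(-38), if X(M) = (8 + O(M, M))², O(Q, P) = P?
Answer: -29580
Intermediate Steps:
X(M) = (8 + M)²
(-12309 - 16371) - X(-38) = (-12309 - 16371) - (8 - 38)² = -28680 - 1*(-30)² = -28680 - 1*900 = -28680 - 900 = -29580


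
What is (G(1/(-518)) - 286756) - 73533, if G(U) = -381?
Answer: -360670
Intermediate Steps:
(G(1/(-518)) - 286756) - 73533 = (-381 - 286756) - 73533 = -287137 - 73533 = -360670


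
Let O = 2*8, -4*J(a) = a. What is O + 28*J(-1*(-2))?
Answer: 2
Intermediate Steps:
J(a) = -a/4
O = 16
O + 28*J(-1*(-2)) = 16 + 28*(-(-1)*(-2)/4) = 16 + 28*(-1/4*2) = 16 + 28*(-1/2) = 16 - 14 = 2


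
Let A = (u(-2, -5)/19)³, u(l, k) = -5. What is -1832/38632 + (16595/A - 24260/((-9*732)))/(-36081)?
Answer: 180717533063423/7174132260075 ≈ 25.190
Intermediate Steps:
A = -125/6859 (A = (-5/19)³ = -125/6859 ≈ -0.018224)
-1832/38632 + (16595/A - 24260/((-9*732)))/(-36081) = -1832/38632 + (16595/(-125/6859) - 24260/((-9*732)))/(-36081) = -1832*1/38632 + (16595*(-6859/125) - 24260/(-6588))*(-1/36081) = -229/4829 + (-22765021/25 - 24260*(-1/6588))*(-1/36081) = -229/4829 + (-22765021/25 + 6065/1647)*(-1/36081) = -229/4829 - 37493837962/41175*(-1/36081) = -229/4829 + 37493837962/1485635175 = 180717533063423/7174132260075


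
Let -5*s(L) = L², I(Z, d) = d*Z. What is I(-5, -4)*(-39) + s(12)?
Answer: -4044/5 ≈ -808.80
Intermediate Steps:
I(Z, d) = Z*d
s(L) = -L²/5
I(-5, -4)*(-39) + s(12) = -5*(-4)*(-39) - ⅕*12² = 20*(-39) - ⅕*144 = -780 - 144/5 = -4044/5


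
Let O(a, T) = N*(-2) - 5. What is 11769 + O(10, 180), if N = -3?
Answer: 11770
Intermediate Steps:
O(a, T) = 1 (O(a, T) = -3*(-2) - 5 = 6 - 5 = 1)
11769 + O(10, 180) = 11769 + 1 = 11770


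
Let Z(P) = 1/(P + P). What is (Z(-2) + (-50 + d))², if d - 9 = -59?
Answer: 160801/16 ≈ 10050.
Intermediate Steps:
d = -50 (d = 9 - 59 = -50)
Z(P) = 1/(2*P)
(Z(-2) + (-50 + d))² = ((½)/(-2) + (-50 - 50))² = ((½)*(-½) - 100)² = (-¼ - 100)² = (-401/4)² = 160801/16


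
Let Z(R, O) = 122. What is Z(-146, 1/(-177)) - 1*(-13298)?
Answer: 13420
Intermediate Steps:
Z(-146, 1/(-177)) - 1*(-13298) = 122 - 1*(-13298) = 122 + 13298 = 13420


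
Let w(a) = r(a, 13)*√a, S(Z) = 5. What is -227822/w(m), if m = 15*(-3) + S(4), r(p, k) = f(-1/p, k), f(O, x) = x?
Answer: 113911*I*√10/130 ≈ 2770.9*I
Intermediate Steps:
r(p, k) = k
m = -40 (m = 15*(-3) + 5 = -45 + 5 = -40)
w(a) = 13*√a
-227822/w(m) = -227822*(-I*√10/260) = -(-113911)*I*√10/130 = 113911*I*√10/130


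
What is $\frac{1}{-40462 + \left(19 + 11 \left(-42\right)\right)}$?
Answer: $- \frac{1}{40905} \approx -2.4447 \cdot 10^{-5}$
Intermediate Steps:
$\frac{1}{-40462 + \left(19 + 11 \left(-42\right)\right)} = \frac{1}{-40462 + \left(19 - 462\right)} = \frac{1}{-40462 - 443} = \frac{1}{-40905} = - \frac{1}{40905}$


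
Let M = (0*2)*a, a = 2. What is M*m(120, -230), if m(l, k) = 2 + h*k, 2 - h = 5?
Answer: 0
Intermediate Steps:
h = -3 (h = 2 - 1*5 = 2 - 5 = -3)
m(l, k) = 2 - 3*k
M = 0 (M = (0*2)*2 = 0*2 = 0)
M*m(120, -230) = 0*(2 - 3*(-230)) = 0*(2 + 690) = 0*692 = 0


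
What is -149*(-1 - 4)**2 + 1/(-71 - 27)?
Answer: -365051/98 ≈ -3725.0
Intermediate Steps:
-149*(-1 - 4)**2 + 1/(-71 - 27) = -149*(-5)**2 + 1/(-98) = -149*25 - 1/98 = -3725 - 1/98 = -365051/98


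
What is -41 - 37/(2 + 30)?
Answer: -1349/32 ≈ -42.156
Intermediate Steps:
-41 - 37/(2 + 30) = -41 - 37/32 = -1349/32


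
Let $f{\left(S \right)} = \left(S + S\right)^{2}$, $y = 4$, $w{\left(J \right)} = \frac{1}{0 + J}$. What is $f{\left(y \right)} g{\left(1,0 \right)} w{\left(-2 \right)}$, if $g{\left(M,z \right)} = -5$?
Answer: $160$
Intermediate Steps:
$w{\left(J \right)} = \frac{1}{J}$
$f{\left(S \right)} = 4 S^{2}$ ($f{\left(S \right)} = \left(2 S\right)^{2} = 4 S^{2}$)
$f{\left(y \right)} g{\left(1,0 \right)} w{\left(-2 \right)} = \frac{4 \cdot 4^{2} \left(-5\right)}{-2} = 4 \cdot 16 \left(-5\right) \left(- \frac{1}{2}\right) = 64 \left(-5\right) \left(- \frac{1}{2}\right) = \left(-320\right) \left(- \frac{1}{2}\right) = 160$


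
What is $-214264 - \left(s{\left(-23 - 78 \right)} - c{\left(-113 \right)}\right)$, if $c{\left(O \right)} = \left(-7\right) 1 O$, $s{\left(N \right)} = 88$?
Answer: $-213561$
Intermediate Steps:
$c{\left(O \right)} = - 7 O$
$-214264 - \left(s{\left(-23 - 78 \right)} - c{\left(-113 \right)}\right) = -214264 - \left(88 - \left(-7\right) \left(-113\right)\right) = -214264 - \left(88 - 791\right) = -214264 - -703 = -214264 + 703 = -213561$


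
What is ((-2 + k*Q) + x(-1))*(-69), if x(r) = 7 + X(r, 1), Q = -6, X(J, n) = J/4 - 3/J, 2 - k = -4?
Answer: 7797/4 ≈ 1949.3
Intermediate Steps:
k = 6 (k = 2 - 1*(-4) = 2 + 4 = 6)
X(J, n) = -3/J + J/4 (X(J, n) = J*(1/4) - 3/J = J/4 - 3/J = -3/J + J/4)
x(r) = 7 - 3/r + r/4 (x(r) = 7 + (-3/r + r/4) = 7 - 3/r + r/4)
((-2 + k*Q) + x(-1))*(-69) = ((-2 + 6*(-6)) + (7 - 3/(-1) + (1/4)*(-1)))*(-69) = ((-2 - 36) + (7 - 3*(-1) - 1/4))*(-69) = (-38 + (7 + 3 - 1/4))*(-69) = (-38 + 39/4)*(-69) = -113/4*(-69) = 7797/4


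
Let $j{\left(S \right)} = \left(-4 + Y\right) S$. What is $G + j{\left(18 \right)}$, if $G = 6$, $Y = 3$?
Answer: $-12$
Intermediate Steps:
$j{\left(S \right)} = - S$ ($j{\left(S \right)} = \left(-4 + 3\right) S = - S$)
$G + j{\left(18 \right)} = 6 - 18 = -12$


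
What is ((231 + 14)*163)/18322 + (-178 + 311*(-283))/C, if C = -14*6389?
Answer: 1296965378/409707403 ≈ 3.1656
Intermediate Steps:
C = -89446
((231 + 14)*163)/18322 + (-178 + 311*(-283))/C = ((231 + 14)*163)/18322 + (-178 + 311*(-283))/(-89446) = (245*163)*(1/18322) + (-178 - 88013)*(-1/89446) = 39935*(1/18322) - 88191*(-1/89446) = 39935/18322 + 88191/89446 = 1296965378/409707403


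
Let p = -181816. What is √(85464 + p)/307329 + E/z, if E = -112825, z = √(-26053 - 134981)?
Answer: I*(214712*√6022 + 11558131475*√161034)/16496806062 ≈ 281.16*I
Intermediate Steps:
z = I*√161034 (z = √(-161034) = I*√161034 ≈ 401.29*I)
√(85464 + p)/307329 + E/z = √(85464 - 181816)/307329 - 112825*(-I*√161034/161034) = √(-96352)*(1/307329) - (-112825)*I*√161034/161034 = (4*I*√6022)*(1/307329) + 112825*I*√161034/161034 = 4*I*√6022/307329 + 112825*I*√161034/161034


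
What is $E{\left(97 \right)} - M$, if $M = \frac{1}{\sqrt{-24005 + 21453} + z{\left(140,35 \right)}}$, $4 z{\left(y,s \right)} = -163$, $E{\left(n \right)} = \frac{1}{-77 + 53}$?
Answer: $- \frac{17251}{539208} + \frac{32 i \sqrt{638}}{67401} \approx -0.031993 + 0.011992 i$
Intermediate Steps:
$E{\left(n \right)} = - \frac{1}{24}$ ($E{\left(n \right)} = \frac{1}{-24} = - \frac{1}{24}$)
$z{\left(y,s \right)} = - \frac{163}{4}$ ($z{\left(y,s \right)} = \frac{1}{4} \left(-163\right) = - \frac{163}{4}$)
$M = \frac{1}{- \frac{163}{4} + 2 i \sqrt{638}}$ ($M = \frac{1}{\sqrt{-24005 + 21453} - \frac{163}{4}} = \frac{1}{\sqrt{-2552} - \frac{163}{4}} = \frac{1}{2 i \sqrt{638} - \frac{163}{4}} = \frac{1}{- \frac{163}{4} + 2 i \sqrt{638}} \approx -0.0096734 - 0.011992 i$)
$E{\left(97 \right)} - M = - \frac{1}{24} - \left(- \frac{652}{67401} - \frac{32 i \sqrt{638}}{67401}\right) = - \frac{1}{24} + \left(\frac{652}{67401} + \frac{32 i \sqrt{638}}{67401}\right) = - \frac{17251}{539208} + \frac{32 i \sqrt{638}}{67401}$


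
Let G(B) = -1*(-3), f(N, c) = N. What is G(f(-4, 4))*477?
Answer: 1431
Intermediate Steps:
G(B) = 3
G(f(-4, 4))*477 = 3*477 = 1431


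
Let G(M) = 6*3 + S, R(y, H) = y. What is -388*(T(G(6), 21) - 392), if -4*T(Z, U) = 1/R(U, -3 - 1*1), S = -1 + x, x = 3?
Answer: 3194113/21 ≈ 1.5210e+5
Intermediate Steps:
S = 2 (S = -1 + 3 = 2)
G(M) = 20 (G(M) = 6*3 + 2 = 18 + 2 = 20)
T(Z, U) = -1/(4*U)
-388*(T(G(6), 21) - 392) = -388*(-1/4/21 - 392) = -388*(-1/4*1/21 - 392) = -388*(-1/84 - 392) = -388*(-32929/84) = 3194113/21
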